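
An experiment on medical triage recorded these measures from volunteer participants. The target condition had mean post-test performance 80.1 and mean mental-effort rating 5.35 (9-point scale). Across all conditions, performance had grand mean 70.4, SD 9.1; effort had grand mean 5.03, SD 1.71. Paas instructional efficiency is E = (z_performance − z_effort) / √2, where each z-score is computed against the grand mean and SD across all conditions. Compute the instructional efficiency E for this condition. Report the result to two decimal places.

z_performance = (80.1 − 70.4) / 9.1 = 9.7000 / 9.1 = 1.0659.
z_effort = (5.35 − 5.03) / 1.71 = 0.3200 / 1.71 = 0.1871.
z_P − z_E = 1.0659 − 0.1871 = 0.8788.
E = 0.8788 / √2 = 0.8788 / 1.41421 = 0.6214 ≈ 0.62.

0.62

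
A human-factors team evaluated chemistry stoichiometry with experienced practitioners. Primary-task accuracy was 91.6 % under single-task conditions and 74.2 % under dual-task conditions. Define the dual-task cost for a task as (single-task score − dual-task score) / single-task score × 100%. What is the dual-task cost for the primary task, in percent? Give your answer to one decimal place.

Cost = (91.6 − 74.2) / 91.6 × 100%
     = 17.4000 / 91.6 × 100% = 18.9956%.
≈ 19.0%.

19.0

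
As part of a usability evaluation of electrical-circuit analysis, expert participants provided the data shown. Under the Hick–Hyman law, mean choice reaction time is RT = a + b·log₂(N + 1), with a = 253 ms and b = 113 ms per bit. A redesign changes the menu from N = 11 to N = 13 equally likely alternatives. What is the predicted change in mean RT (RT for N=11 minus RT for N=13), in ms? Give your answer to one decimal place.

-25.1

RT(11) = 253 + 113·log₂(12) = 253 + 113·3.5850 = 658.1050 ms.
RT(13) = 253 + 113·log₂(14) = 253 + 113·3.8074 = 683.2362 ms.
Difference = 658.1050 − 683.2362 = -25.1312 ≈ -25.1 ms.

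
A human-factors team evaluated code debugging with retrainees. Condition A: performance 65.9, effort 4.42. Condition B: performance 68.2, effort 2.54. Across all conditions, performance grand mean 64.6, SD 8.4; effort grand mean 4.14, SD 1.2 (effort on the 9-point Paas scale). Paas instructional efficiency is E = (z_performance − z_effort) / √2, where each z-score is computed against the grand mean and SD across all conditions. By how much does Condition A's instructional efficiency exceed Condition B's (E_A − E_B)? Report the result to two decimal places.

-1.30

Condition A: z_P = (65.9 − 64.6)/8.4 = 0.1548; z_E = (4.42 − 4.14)/1.2 = 0.2333; E_A = (0.1548 − 0.2333)/√2 = -0.0555.
Condition B: z_P = (68.2 − 64.6)/8.4 = 0.4286; z_E = (2.54 − 4.14)/1.2 = -1.3333; E_B = (0.4286 − (-1.3333))/√2 = 1.2459.
E_A − E_B = -0.0555 − 1.2459 = -1.3014 ≈ -1.30.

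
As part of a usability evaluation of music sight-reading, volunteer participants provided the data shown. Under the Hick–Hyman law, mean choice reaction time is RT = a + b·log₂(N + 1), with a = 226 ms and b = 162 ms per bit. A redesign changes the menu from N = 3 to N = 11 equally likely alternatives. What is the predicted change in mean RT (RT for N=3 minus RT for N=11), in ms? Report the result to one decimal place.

-256.8

RT(3) = 226 + 162·log₂(4) = 226 + 162·2.0000 = 550.0000 ms.
RT(11) = 226 + 162·log₂(12) = 226 + 162·3.5850 = 806.7700 ms.
Difference = 550.0000 − 806.7700 = -256.7700 ≈ -256.8 ms.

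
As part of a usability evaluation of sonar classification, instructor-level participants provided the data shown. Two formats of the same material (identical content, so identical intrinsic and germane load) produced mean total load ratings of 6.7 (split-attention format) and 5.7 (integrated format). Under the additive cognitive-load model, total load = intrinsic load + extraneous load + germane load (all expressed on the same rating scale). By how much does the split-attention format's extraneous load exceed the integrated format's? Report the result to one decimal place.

1.0

Intrinsic and germane load are equal across formats, so the difference in total load equals the difference in extraneous load.
Extraneous-load difference = 6.7 − 5.7 = 1.0.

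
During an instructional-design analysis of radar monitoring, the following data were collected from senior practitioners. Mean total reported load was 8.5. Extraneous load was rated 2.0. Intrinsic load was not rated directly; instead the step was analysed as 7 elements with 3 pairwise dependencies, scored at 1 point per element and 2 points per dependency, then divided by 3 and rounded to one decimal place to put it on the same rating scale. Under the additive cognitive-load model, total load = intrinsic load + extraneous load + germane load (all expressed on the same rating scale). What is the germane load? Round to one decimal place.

Intrinsic (element-interactivity): (7 × 1 + 3 × 2) / 3 = 13 / 3 = 4.3333 → 4.3.
germane load = total − intrinsic − extraneous
             = 8.5 − 4.3 − 2.0 = 2.2.

2.2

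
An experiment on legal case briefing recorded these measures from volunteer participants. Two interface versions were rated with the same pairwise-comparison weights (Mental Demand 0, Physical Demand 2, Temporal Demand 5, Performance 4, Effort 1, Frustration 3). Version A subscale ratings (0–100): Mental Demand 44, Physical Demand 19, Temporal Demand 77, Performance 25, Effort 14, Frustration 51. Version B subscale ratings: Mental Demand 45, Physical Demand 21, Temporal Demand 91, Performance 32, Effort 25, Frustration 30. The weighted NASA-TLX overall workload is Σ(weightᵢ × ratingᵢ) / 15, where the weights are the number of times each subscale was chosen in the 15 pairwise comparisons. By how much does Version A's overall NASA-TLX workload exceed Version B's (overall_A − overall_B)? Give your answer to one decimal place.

Version A weighted sum = 0·44 + 2·19 + 5·77 + 4·25 + 1·14 + 3·51 = 0 + 38 + 385 + 100 + 14 + 153 = 690; overall_A = 690/15 = 46.0000.
Version B weighted sum = 0·45 + 2·21 + 5·91 + 4·32 + 1·25 + 3·30 = 0 + 42 + 455 + 128 + 25 + 90 = 740; overall_B = 740/15 = 49.3333.
Difference = 46.0000 − 49.3333 = -3.3333 ≈ -3.3.

-3.3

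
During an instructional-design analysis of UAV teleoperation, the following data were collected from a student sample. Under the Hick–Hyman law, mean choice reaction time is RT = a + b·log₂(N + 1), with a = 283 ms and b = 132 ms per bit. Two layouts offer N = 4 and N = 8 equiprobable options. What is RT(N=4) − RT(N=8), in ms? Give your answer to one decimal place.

RT(4) = 283 + 132·log₂(5) = 283 + 132·2.3219 = 589.4908 ms.
RT(8) = 283 + 132·log₂(9) = 283 + 132·3.1699 = 701.4268 ms.
Difference = 589.4908 − 701.4268 = -111.9360 ≈ -111.9 ms.

-111.9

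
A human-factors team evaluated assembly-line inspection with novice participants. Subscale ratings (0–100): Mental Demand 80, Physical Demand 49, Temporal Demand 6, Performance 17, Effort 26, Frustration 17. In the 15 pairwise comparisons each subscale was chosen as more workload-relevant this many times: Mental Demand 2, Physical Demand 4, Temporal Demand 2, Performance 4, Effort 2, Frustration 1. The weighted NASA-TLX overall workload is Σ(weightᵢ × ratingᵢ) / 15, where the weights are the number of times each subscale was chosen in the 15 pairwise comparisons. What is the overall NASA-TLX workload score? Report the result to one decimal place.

33.7

The tallies are the weights (they sum to 15).
Weighted sum = 2·80 + 4·49 + 2·6 + 4·17 + 2·26 + 1·17
            = 160 + 196 + 12 + 68 + 52 + 17 = 505.
Overall workload = 505 / 15 = 33.6667 ≈ 33.7.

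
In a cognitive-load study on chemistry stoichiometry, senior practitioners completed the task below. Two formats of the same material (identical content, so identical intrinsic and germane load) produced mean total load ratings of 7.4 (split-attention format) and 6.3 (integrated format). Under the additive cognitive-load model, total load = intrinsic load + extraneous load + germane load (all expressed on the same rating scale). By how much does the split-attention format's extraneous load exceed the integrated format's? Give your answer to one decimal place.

1.1

Intrinsic and germane load are equal across formats, so the difference in total load equals the difference in extraneous load.
Extraneous-load difference = 7.4 − 6.3 = 1.1.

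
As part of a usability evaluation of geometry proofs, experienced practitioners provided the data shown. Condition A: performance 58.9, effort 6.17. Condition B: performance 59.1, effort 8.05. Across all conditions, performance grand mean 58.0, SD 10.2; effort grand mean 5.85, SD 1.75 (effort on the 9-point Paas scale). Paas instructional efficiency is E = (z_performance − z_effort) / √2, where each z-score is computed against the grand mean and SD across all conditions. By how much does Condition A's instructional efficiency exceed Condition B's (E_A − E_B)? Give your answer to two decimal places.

0.75

Condition A: z_P = (58.9 − 58.0)/10.2 = 0.0882; z_E = (6.17 − 5.85)/1.75 = 0.1829; E_A = (0.0882 − 0.1829)/√2 = -0.0670.
Condition B: z_P = (59.1 − 58.0)/10.2 = 0.1078; z_E = (8.05 − 5.85)/1.75 = 1.2571; E_B = (0.1078 − 1.2571)/√2 = -0.8127.
E_A − E_B = -0.0670 − (-0.8127) = 0.7457 ≈ 0.75.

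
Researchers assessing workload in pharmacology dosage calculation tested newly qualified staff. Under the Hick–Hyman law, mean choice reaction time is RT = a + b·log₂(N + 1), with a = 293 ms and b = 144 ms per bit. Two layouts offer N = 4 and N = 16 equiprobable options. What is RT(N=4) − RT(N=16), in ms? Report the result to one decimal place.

RT(4) = 293 + 144·log₂(5) = 293 + 144·2.3219 = 627.3536 ms.
RT(16) = 293 + 144·log₂(17) = 293 + 144·4.0875 = 881.6000 ms.
Difference = 627.3536 − 881.6000 = -254.2464 ≈ -254.2 ms.

-254.2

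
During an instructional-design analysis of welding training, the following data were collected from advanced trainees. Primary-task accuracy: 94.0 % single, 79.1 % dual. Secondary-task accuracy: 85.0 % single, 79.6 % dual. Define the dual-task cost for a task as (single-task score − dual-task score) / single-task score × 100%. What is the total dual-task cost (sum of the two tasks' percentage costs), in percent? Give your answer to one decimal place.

Primary cost = (94.0 − 79.1) / 94.0 × 100% = 15.8511%.
Secondary cost = (85.0 − 79.6) / 85.0 × 100% = 6.3529%.
Total = 15.8511% + 6.3529% = 22.2040% ≈ 22.2%.

22.2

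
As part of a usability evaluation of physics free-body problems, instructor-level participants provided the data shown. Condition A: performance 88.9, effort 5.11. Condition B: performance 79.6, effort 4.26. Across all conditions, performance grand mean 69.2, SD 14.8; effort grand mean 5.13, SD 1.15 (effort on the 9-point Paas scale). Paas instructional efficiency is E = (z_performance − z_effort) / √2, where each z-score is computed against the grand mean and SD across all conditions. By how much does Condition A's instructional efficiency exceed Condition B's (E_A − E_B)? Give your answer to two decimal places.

Condition A: z_P = (88.9 − 69.2)/14.8 = 1.3311; z_E = (5.11 − 5.13)/1.15 = -0.0174; E_A = (1.3311 − (-0.0174))/√2 = 0.9535.
Condition B: z_P = (79.6 − 69.2)/14.8 = 0.7027; z_E = (4.26 − 5.13)/1.15 = -0.7565; E_B = (0.7027 − (-0.7565))/√2 = 1.0318.
E_A − E_B = 0.9535 − 1.0318 = -0.0783 ≈ -0.08.

-0.08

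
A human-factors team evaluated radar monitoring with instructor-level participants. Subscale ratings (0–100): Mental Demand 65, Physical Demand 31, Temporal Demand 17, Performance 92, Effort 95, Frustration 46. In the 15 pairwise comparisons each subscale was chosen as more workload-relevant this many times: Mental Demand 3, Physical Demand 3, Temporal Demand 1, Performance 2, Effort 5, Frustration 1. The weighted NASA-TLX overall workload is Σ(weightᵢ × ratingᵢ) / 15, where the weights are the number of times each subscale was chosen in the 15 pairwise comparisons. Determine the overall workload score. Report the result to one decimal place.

67.3

The tallies are the weights (they sum to 15).
Weighted sum = 3·65 + 3·31 + 1·17 + 2·92 + 5·95 + 1·46
            = 195 + 93 + 17 + 184 + 475 + 46 = 1010.
Overall workload = 1010 / 15 = 67.3333 ≈ 67.3.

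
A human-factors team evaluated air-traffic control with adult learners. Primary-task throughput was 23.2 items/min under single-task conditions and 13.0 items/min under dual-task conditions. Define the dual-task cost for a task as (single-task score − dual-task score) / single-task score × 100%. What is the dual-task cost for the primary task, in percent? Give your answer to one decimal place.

Cost = (23.2 − 13.0) / 23.2 × 100%
     = 10.2000 / 23.2 × 100% = 43.9655%.
≈ 44.0%.

44.0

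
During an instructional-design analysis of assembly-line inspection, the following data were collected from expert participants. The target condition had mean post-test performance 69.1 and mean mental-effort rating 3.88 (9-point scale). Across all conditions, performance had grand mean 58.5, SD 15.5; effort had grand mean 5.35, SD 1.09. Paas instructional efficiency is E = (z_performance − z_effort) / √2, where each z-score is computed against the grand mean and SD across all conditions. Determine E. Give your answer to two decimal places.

z_performance = (69.1 − 58.5) / 15.5 = 10.6000 / 15.5 = 0.6839.
z_effort = (3.88 − 5.35) / 1.09 = -1.4700 / 1.09 = -1.3486.
z_P − z_E = 0.6839 − (-1.3486) = 2.0325.
E = 2.0325 / √2 = 2.0325 / 1.41421 = 1.4372 ≈ 1.44.

1.44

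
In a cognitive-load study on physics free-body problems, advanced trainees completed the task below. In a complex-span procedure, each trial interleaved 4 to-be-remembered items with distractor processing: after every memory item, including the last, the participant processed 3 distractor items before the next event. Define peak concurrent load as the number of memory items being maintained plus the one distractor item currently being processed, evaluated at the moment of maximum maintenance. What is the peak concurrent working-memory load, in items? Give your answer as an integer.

5

Maintenance is greatest during the distractor(s) after memory item 4: all 4 memory items are being held.
One distractor item is concurrently being processed.
Peak concurrent load = 4 + 1 = 5 items.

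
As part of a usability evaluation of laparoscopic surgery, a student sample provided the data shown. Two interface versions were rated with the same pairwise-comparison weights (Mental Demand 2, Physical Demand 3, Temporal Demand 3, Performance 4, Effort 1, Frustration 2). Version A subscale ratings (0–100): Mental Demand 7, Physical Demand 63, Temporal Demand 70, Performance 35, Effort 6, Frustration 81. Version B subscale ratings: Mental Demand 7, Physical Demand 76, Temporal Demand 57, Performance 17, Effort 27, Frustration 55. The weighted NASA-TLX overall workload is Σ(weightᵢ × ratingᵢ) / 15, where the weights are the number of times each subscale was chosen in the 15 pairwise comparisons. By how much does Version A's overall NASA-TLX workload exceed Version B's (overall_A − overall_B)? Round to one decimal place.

6.9

Version A weighted sum = 2·7 + 3·63 + 3·70 + 4·35 + 1·6 + 2·81 = 14 + 189 + 210 + 140 + 6 + 162 = 721; overall_A = 721/15 = 48.0667.
Version B weighted sum = 2·7 + 3·76 + 3·57 + 4·17 + 1·27 + 2·55 = 14 + 228 + 171 + 68 + 27 + 110 = 618; overall_B = 618/15 = 41.2000.
Difference = 48.0667 − 41.2000 = 6.8667 ≈ 6.9.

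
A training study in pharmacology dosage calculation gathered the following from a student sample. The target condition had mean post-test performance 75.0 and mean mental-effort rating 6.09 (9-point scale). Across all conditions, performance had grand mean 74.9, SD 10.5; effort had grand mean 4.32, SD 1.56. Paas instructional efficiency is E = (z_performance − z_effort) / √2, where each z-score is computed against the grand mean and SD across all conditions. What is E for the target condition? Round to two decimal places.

-0.80

z_performance = (75.0 − 74.9) / 10.5 = 0.1000 / 10.5 = 0.0095.
z_effort = (6.09 − 4.32) / 1.56 = 1.7700 / 1.56 = 1.1346.
z_P − z_E = 0.0095 − 1.1346 = -1.1251.
E = -1.1251 / √2 = -1.1251 / 1.41421 = -0.7956 ≈ -0.80.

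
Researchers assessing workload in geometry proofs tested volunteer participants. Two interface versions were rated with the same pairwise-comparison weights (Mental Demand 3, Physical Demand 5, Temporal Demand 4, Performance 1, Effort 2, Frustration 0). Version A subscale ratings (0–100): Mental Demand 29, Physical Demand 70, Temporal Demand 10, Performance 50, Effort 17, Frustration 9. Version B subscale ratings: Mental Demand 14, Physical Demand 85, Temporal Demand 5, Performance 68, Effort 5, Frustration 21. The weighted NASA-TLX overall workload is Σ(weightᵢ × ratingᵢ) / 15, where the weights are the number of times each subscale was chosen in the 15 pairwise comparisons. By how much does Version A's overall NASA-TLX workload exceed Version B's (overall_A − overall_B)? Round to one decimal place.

Version A weighted sum = 3·29 + 5·70 + 4·10 + 1·50 + 2·17 + 0·9 = 87 + 350 + 40 + 50 + 34 + 0 = 561; overall_A = 561/15 = 37.4000.
Version B weighted sum = 3·14 + 5·85 + 4·5 + 1·68 + 2·5 + 0·21 = 42 + 425 + 20 + 68 + 10 + 0 = 565; overall_B = 565/15 = 37.6667.
Difference = 37.4000 − 37.6667 = -0.2667 ≈ -0.3.

-0.3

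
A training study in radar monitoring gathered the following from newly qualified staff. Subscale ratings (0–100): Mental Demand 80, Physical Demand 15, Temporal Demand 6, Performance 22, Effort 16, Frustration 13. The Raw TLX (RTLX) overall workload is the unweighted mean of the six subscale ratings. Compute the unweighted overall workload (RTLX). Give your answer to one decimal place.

25.3

Sum of ratings = 80 + 15 + 6 + 22 + 16 + 13 = 152.
RTLX = 152 / 6 = 25.3333 ≈ 25.3.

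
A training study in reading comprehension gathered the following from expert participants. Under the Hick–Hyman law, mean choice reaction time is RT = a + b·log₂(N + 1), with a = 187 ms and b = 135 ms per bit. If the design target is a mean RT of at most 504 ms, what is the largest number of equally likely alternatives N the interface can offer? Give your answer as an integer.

4

Set 187 + 135·log₂(N + 1) ≤ 504.
log₂(N + 1) ≤ (504 − 187) / 135 = 2.3481.
N + 1 ≤ 2^2.3481 = 5.0915.
N ≤ 4.0915, so the largest integer N is 4.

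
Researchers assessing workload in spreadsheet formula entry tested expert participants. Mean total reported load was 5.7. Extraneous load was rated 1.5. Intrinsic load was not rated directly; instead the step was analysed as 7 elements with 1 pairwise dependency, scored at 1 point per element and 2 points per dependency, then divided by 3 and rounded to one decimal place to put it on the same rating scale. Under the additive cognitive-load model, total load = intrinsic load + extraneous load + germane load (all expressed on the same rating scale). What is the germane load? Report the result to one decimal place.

1.2

Intrinsic (element-interactivity): (7 × 1 + 1 × 2) / 3 = 9 / 3 = 3.0000 → 3.0.
germane load = total − intrinsic − extraneous
             = 5.7 − 3.0 − 1.5 = 1.2.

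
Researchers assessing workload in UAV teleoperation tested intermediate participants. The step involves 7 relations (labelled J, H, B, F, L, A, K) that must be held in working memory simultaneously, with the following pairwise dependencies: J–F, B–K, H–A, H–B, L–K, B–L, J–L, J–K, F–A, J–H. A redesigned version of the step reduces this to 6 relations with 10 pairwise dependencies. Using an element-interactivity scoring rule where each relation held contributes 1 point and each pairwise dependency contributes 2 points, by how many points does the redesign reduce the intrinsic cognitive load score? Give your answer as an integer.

Original: 7 × 1 + 10 × 2 = 7 + 20 = 27.
Redesigned: 6 × 1 + 10 × 2 = 6 + 20 = 26.
Reduction = 27 − 26 = 1.

1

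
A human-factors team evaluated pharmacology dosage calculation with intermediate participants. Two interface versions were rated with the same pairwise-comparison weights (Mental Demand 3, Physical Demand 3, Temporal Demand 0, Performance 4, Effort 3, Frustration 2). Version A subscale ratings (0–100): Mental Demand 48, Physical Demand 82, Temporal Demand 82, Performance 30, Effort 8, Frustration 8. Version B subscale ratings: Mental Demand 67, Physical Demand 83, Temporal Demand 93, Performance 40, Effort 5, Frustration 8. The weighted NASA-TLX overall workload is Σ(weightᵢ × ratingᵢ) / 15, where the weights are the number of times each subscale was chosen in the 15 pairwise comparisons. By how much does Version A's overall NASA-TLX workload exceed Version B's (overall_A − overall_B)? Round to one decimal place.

Version A weighted sum = 3·48 + 3·82 + 0·82 + 4·30 + 3·8 + 2·8 = 144 + 246 + 0 + 120 + 24 + 16 = 550; overall_A = 550/15 = 36.6667.
Version B weighted sum = 3·67 + 3·83 + 0·93 + 4·40 + 3·5 + 2·8 = 201 + 249 + 0 + 160 + 15 + 16 = 641; overall_B = 641/15 = 42.7333.
Difference = 36.6667 − 42.7333 = -6.0666 ≈ -6.1.

-6.1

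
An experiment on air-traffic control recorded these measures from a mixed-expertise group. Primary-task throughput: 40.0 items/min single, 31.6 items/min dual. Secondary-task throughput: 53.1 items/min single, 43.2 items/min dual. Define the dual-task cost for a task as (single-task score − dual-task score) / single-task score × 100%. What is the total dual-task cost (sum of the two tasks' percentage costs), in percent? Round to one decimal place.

Primary cost = (40.0 − 31.6) / 40.0 × 100% = 21.0000%.
Secondary cost = (53.1 − 43.2) / 53.1 × 100% = 18.6441%.
Total = 21.0000% + 18.6441% = 39.6441% ≈ 39.6%.

39.6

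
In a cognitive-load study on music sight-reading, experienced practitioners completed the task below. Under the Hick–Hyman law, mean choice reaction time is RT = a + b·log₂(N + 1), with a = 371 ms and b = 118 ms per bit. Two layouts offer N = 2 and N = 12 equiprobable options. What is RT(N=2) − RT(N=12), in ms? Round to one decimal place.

-249.6

RT(2) = 371 + 118·log₂(3) = 371 + 118·1.5850 = 558.0300 ms.
RT(12) = 371 + 118·log₂(13) = 371 + 118·3.7004 = 807.6472 ms.
Difference = 558.0300 − 807.6472 = -249.6172 ≈ -249.6 ms.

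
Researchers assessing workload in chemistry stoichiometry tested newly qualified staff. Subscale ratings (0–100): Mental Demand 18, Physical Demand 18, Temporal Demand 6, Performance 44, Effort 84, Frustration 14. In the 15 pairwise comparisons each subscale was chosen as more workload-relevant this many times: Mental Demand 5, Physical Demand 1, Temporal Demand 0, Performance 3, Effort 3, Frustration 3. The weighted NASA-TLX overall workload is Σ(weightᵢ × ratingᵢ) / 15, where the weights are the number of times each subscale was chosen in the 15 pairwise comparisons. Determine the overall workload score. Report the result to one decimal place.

35.6

The tallies are the weights (they sum to 15).
Weighted sum = 5·18 + 1·18 + 0·6 + 3·44 + 3·84 + 3·14
            = 90 + 18 + 0 + 132 + 252 + 42 = 534.
Overall workload = 534 / 15 = 35.6000 ≈ 35.6.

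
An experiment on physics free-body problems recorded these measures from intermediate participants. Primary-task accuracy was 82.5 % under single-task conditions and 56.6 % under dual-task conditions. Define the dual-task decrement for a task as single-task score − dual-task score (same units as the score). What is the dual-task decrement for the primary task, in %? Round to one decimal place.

Decrement = 82.5 − 56.6 = 25.9000 % ≈ 25.9 %.

25.9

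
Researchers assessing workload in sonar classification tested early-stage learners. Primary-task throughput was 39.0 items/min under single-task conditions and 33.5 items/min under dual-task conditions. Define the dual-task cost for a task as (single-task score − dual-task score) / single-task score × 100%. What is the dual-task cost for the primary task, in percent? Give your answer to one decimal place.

Cost = (39.0 − 33.5) / 39.0 × 100%
     = 5.5000 / 39.0 × 100% = 14.1026%.
≈ 14.1%.

14.1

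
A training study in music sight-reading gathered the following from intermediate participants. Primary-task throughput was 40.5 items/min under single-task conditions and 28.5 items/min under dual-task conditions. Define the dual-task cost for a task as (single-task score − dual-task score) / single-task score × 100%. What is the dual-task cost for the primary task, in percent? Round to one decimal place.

Cost = (40.5 − 28.5) / 40.5 × 100%
     = 12.0000 / 40.5 × 100% = 29.6296%.
≈ 29.6%.

29.6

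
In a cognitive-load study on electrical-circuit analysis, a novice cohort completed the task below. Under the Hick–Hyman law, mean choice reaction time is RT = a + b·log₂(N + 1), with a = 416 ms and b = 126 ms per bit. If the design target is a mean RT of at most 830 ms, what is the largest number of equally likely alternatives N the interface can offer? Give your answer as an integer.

Set 416 + 126·log₂(N + 1) ≤ 830.
log₂(N + 1) ≤ (830 − 416) / 126 = 3.2857.
N + 1 ≤ 2^3.2857 = 9.7520.
N ≤ 8.7520, so the largest integer N is 8.

8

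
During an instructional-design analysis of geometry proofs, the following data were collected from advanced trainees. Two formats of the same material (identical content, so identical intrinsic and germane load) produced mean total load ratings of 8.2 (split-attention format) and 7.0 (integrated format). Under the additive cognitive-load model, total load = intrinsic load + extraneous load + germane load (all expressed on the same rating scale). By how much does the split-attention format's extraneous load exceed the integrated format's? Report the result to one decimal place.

1.2

Intrinsic and germane load are equal across formats, so the difference in total load equals the difference in extraneous load.
Extraneous-load difference = 8.2 − 7.0 = 1.2.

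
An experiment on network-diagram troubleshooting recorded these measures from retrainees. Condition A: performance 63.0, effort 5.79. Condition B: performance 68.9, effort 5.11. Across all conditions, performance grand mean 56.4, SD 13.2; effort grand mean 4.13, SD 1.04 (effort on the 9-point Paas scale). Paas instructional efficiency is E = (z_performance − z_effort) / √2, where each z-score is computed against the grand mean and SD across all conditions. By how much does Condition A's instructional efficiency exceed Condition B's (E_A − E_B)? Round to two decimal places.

Condition A: z_P = (63.0 − 56.4)/13.2 = 0.5000; z_E = (5.79 − 4.13)/1.04 = 1.5962; E_A = (0.5000 − 1.5962)/√2 = -0.7751.
Condition B: z_P = (68.9 − 56.4)/13.2 = 0.9470; z_E = (5.11 − 4.13)/1.04 = 0.9423; E_B = (0.9470 − 0.9423)/√2 = 0.0033.
E_A − E_B = -0.7751 − 0.0033 = -0.7784 ≈ -0.78.

-0.78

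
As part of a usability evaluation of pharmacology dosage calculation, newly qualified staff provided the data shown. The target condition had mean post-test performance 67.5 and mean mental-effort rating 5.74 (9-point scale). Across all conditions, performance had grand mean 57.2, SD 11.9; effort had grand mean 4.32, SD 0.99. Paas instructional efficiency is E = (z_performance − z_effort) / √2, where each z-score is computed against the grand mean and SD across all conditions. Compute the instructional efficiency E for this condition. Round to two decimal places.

-0.40

z_performance = (67.5 − 57.2) / 11.9 = 10.3000 / 11.9 = 0.8655.
z_effort = (5.74 − 4.32) / 0.99 = 1.4200 / 0.99 = 1.4343.
z_P − z_E = 0.8655 − 1.4343 = -0.5688.
E = -0.5688 / √2 = -0.5688 / 1.41421 = -0.4022 ≈ -0.40.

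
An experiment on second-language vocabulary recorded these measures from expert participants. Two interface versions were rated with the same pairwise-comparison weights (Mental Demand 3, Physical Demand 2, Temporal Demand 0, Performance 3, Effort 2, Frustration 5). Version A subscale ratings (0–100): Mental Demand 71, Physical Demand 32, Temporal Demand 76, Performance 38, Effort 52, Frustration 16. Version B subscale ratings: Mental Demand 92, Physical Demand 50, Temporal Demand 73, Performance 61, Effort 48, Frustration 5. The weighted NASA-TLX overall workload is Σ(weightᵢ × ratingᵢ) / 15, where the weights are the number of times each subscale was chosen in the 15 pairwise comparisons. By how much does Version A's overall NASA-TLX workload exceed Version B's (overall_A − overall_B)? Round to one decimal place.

-7.0

Version A weighted sum = 3·71 + 2·32 + 0·76 + 3·38 + 2·52 + 5·16 = 213 + 64 + 0 + 114 + 104 + 80 = 575; overall_A = 575/15 = 38.3333.
Version B weighted sum = 3·92 + 2·50 + 0·73 + 3·61 + 2·48 + 5·5 = 276 + 100 + 0 + 183 + 96 + 25 = 680; overall_B = 680/15 = 45.3333.
Difference = 38.3333 − 45.3333 = -7.0000 ≈ -7.0.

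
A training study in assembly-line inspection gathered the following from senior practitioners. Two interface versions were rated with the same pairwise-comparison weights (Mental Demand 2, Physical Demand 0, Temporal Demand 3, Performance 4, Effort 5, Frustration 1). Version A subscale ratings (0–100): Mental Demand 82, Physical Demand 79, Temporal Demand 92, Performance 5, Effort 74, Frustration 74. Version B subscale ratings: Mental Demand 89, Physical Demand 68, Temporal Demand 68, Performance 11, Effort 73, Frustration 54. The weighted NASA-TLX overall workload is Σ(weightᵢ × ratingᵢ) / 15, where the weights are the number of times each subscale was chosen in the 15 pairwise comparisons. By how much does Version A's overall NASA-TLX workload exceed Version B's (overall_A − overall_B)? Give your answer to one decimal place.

Version A weighted sum = 2·82 + 0·79 + 3·92 + 4·5 + 5·74 + 1·74 = 164 + 0 + 276 + 20 + 370 + 74 = 904; overall_A = 904/15 = 60.2667.
Version B weighted sum = 2·89 + 0·68 + 3·68 + 4·11 + 5·73 + 1·54 = 178 + 0 + 204 + 44 + 365 + 54 = 845; overall_B = 845/15 = 56.3333.
Difference = 60.2667 − 56.3333 = 3.9334 ≈ 3.9.

3.9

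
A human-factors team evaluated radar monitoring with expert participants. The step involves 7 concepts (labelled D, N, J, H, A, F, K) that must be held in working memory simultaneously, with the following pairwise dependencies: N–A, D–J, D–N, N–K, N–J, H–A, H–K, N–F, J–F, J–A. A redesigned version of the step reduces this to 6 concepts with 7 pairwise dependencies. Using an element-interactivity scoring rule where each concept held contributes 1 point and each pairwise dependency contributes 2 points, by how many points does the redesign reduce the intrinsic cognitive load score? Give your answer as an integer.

Original: 7 × 1 + 10 × 2 = 7 + 20 = 27.
Redesigned: 6 × 1 + 7 × 2 = 6 + 14 = 20.
Reduction = 27 − 20 = 7.

7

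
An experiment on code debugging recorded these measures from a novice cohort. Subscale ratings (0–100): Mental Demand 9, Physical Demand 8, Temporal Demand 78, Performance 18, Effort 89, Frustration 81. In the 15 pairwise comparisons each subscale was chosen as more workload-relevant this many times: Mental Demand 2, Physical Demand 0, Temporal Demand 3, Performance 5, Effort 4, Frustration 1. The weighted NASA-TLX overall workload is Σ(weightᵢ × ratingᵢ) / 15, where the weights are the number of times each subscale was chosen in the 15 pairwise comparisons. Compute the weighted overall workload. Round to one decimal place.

The tallies are the weights (they sum to 15).
Weighted sum = 2·9 + 0·8 + 3·78 + 5·18 + 4·89 + 1·81
            = 18 + 0 + 234 + 90 + 356 + 81 = 779.
Overall workload = 779 / 15 = 51.9333 ≈ 51.9.

51.9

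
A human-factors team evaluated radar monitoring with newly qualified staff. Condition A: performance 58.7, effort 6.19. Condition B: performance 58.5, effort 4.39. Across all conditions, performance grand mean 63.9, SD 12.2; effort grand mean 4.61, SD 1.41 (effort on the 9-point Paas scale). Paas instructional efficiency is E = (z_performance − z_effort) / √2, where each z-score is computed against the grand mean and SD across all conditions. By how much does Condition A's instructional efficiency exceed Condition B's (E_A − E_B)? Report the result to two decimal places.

-0.89

Condition A: z_P = (58.7 − 63.9)/12.2 = -0.4262; z_E = (6.19 − 4.61)/1.41 = 1.1206; E_A = (-0.4262 − 1.1206)/√2 = -1.0938.
Condition B: z_P = (58.5 − 63.9)/12.2 = -0.4426; z_E = (4.39 − 4.61)/1.41 = -0.1560; E_B = (-0.4426 − (-0.1560))/√2 = -0.2027.
E_A − E_B = -1.0938 − (-0.2027) = -0.8911 ≈ -0.89.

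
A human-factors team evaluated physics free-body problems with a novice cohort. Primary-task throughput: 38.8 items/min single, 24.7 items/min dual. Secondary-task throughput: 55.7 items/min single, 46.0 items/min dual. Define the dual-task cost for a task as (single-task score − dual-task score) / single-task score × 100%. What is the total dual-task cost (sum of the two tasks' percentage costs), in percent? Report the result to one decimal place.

Primary cost = (38.8 − 24.7) / 38.8 × 100% = 36.3402%.
Secondary cost = (55.7 − 46.0) / 55.7 × 100% = 17.4147%.
Total = 36.3402% + 17.4147% = 53.7549% ≈ 53.8%.

53.8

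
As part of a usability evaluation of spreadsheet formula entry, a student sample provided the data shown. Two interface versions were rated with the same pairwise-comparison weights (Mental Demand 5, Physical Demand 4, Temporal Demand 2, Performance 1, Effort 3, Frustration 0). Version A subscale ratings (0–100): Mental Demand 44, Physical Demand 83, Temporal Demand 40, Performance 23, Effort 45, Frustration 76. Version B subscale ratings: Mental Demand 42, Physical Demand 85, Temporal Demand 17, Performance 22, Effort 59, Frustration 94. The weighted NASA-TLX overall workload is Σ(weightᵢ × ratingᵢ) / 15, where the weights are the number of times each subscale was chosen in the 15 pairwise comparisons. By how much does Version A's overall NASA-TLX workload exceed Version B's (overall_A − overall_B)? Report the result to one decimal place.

Version A weighted sum = 5·44 + 4·83 + 2·40 + 1·23 + 3·45 + 0·76 = 220 + 332 + 80 + 23 + 135 + 0 = 790; overall_A = 790/15 = 52.6667.
Version B weighted sum = 5·42 + 4·85 + 2·17 + 1·22 + 3·59 + 0·94 = 210 + 340 + 34 + 22 + 177 + 0 = 783; overall_B = 783/15 = 52.2000.
Difference = 52.6667 − 52.2000 = 0.4667 ≈ 0.5.

0.5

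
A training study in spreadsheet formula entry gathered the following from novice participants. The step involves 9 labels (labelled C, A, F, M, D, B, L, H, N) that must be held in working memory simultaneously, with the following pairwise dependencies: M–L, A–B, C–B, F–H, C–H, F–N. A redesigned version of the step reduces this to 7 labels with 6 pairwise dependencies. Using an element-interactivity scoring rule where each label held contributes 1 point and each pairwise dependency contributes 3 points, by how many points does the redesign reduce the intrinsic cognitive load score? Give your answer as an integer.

2

Original: 9 × 1 + 6 × 3 = 9 + 18 = 27.
Redesigned: 7 × 1 + 6 × 3 = 7 + 18 = 25.
Reduction = 27 − 25 = 2.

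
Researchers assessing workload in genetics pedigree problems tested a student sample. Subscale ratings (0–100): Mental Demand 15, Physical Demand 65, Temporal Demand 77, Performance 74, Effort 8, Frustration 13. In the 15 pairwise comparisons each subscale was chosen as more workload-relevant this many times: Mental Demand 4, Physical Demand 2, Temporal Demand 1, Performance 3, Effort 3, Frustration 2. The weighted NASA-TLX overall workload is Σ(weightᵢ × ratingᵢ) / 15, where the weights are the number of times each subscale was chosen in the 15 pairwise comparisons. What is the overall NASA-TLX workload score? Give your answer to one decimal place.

35.9

The tallies are the weights (they sum to 15).
Weighted sum = 4·15 + 2·65 + 1·77 + 3·74 + 3·8 + 2·13
            = 60 + 130 + 77 + 222 + 24 + 26 = 539.
Overall workload = 539 / 15 = 35.9333 ≈ 35.9.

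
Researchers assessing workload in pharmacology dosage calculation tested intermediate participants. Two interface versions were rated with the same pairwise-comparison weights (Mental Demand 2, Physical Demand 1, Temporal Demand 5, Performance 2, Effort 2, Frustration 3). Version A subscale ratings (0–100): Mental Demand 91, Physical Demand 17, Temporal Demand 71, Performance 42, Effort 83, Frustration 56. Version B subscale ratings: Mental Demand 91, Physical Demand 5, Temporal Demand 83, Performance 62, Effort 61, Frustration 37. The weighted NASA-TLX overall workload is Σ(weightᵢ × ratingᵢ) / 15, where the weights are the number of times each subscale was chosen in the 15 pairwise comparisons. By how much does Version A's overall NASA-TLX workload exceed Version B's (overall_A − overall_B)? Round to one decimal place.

0.9

Version A weighted sum = 2·91 + 1·17 + 5·71 + 2·42 + 2·83 + 3·56 = 182 + 17 + 355 + 84 + 166 + 168 = 972; overall_A = 972/15 = 64.8000.
Version B weighted sum = 2·91 + 1·5 + 5·83 + 2·62 + 2·61 + 3·37 = 182 + 5 + 415 + 124 + 122 + 111 = 959; overall_B = 959/15 = 63.9333.
Difference = 64.8000 − 63.9333 = 0.8667 ≈ 0.9.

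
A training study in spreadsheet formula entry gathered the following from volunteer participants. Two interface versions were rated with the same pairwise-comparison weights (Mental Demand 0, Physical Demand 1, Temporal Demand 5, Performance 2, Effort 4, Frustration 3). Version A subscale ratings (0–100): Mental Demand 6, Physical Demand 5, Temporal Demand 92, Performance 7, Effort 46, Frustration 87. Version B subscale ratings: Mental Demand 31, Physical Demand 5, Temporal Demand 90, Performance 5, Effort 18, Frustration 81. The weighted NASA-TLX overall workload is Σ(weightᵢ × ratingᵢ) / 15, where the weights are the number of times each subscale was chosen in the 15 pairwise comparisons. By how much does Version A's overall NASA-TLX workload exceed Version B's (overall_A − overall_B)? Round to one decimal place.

9.6

Version A weighted sum = 0·6 + 1·5 + 5·92 + 2·7 + 4·46 + 3·87 = 0 + 5 + 460 + 14 + 184 + 261 = 924; overall_A = 924/15 = 61.6000.
Version B weighted sum = 0·31 + 1·5 + 5·90 + 2·5 + 4·18 + 3·81 = 0 + 5 + 450 + 10 + 72 + 243 = 780; overall_B = 780/15 = 52.0000.
Difference = 61.6000 − 52.0000 = 9.6000 ≈ 9.6.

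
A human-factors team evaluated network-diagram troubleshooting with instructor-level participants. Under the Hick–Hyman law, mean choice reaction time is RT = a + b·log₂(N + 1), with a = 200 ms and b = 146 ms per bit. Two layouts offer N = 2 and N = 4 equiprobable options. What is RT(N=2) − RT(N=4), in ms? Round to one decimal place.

RT(2) = 200 + 146·log₂(3) = 200 + 146·1.5850 = 431.4100 ms.
RT(4) = 200 + 146·log₂(5) = 200 + 146·2.3219 = 538.9974 ms.
Difference = 431.4100 − 538.9974 = -107.5874 ≈ -107.6 ms.

-107.6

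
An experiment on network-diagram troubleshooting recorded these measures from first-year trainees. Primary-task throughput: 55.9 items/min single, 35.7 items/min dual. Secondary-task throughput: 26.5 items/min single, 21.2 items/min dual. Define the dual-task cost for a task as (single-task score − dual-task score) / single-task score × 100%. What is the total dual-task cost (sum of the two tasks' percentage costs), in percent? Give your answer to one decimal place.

56.1

Primary cost = (55.9 − 35.7) / 55.9 × 100% = 36.1360%.
Secondary cost = (26.5 − 21.2) / 26.5 × 100% = 20.0000%.
Total = 36.1360% + 20.0000% = 56.1360% ≈ 56.1%.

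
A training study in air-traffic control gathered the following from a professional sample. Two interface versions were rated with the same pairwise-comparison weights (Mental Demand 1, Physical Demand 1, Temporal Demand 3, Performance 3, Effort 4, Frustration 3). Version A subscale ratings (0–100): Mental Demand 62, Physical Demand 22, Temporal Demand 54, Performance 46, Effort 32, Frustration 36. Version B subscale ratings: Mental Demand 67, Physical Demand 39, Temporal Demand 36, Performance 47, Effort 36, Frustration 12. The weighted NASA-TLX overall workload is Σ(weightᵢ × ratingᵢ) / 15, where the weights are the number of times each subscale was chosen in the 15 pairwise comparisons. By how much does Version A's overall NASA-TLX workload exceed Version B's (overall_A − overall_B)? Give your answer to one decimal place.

Version A weighted sum = 1·62 + 1·22 + 3·54 + 3·46 + 4·32 + 3·36 = 62 + 22 + 162 + 138 + 128 + 108 = 620; overall_A = 620/15 = 41.3333.
Version B weighted sum = 1·67 + 1·39 + 3·36 + 3·47 + 4·36 + 3·12 = 67 + 39 + 108 + 141 + 144 + 36 = 535; overall_B = 535/15 = 35.6667.
Difference = 41.3333 − 35.6667 = 5.6666 ≈ 5.7.

5.7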